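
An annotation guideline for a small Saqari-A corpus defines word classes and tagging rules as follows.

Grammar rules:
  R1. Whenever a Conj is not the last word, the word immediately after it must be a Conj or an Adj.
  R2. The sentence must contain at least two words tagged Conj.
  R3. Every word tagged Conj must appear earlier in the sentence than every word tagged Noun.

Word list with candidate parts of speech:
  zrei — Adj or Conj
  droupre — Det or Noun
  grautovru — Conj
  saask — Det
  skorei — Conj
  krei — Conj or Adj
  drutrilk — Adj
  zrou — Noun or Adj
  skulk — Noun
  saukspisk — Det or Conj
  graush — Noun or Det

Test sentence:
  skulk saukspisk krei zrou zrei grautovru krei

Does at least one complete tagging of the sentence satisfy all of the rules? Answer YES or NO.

Candidates per position — 1:skulk {Noun}; 2:saukspisk {Det,Conj}; 3:krei {Conj,Adj}; 4:zrou {Noun,Adj}; 5:zrei {Adj,Conj}; 6:grautovru {Conj}; 7:krei {Conj,Adj}.
Rule 3 cannot be satisfied by any choice of tags from the lexicon.
So there is no consistent tagging.

NO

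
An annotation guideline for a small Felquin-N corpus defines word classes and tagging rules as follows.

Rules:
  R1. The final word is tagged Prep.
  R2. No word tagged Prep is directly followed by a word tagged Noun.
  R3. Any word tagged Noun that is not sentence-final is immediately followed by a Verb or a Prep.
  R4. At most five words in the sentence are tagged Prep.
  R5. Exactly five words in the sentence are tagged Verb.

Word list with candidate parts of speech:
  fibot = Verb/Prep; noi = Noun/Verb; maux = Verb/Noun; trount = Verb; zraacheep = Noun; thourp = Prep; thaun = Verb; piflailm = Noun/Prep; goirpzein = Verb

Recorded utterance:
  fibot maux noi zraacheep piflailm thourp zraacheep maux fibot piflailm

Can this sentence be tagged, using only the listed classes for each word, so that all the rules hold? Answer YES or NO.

NO

Candidates per position — 1:fibot {Verb,Prep}; 2:maux {Verb,Noun}; 3:noi {Noun,Verb}; 4:zraacheep {Noun}; 5:piflailm {Noun,Prep}; 6:thourp {Prep}; 7:zraacheep {Noun}; 8:maux {Verb,Noun}; 9:fibot {Verb,Prep}; 10:piflailm {Noun,Prep}.
Rule 2 cannot be satisfied by any choice of tags from the lexicon.
So there is no consistent tagging.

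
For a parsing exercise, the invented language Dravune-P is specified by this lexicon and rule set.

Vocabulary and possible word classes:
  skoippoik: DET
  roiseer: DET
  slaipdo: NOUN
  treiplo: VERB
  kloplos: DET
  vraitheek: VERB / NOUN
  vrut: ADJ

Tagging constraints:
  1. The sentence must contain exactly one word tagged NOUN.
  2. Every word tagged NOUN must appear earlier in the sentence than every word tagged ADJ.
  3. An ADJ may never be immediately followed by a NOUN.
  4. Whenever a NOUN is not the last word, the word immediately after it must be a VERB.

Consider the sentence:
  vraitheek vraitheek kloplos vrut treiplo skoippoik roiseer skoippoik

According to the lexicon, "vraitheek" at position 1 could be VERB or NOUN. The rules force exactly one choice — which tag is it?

NOUN

Candidates per position — 1:vraitheek {VERB,NOUN}; 2:vraitheek {VERB,NOUN}; 3:kloplos {DET}; 4:vrut {ADJ}; 5:treiplo {VERB}; 6:skoippoik {DET}; 7:roiseer {DET}; 8:skoippoik {DET}.
Word 2 cannot be NOUN — rule 4 would then fail for every completion. It is VERB.
Word 1 cannot be VERB — rule 1 would then fail for every completion. It is NOUN.
So the tagging must be: NOUN VERB DET ADJ VERB DET DET DET.
Check: rule 1 satisfied; rule 2 satisfied; rule 3 satisfied; rule 4 satisfied.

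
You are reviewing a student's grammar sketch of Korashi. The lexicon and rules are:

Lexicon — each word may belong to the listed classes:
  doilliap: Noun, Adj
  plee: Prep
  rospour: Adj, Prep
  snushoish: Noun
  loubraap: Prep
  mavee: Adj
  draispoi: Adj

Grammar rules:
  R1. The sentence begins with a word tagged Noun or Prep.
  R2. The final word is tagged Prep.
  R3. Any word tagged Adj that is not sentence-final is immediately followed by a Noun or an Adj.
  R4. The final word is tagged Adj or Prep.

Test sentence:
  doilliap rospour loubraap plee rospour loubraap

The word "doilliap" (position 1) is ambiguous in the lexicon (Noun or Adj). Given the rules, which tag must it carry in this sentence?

Candidates per position — 1:doilliap {Noun,Adj}; 2:rospour {Adj,Prep}; 3:loubraap {Prep}; 4:plee {Prep}; 5:rospour {Adj,Prep}; 6:loubraap {Prep}.
Position 1: Adj is ruled out by rule 1; that leaves Noun.
Position 2: Adj is ruled out by rule 3; that leaves Prep.
Position 5: Adj is ruled out by rule 3; that leaves Prep.
So the tagging must be: Noun Prep Prep Prep Prep Prep.
Verifying each rule — rule 1 ✓; rule 2 ✓; rule 3 ✓; rule 4 ✓.

Noun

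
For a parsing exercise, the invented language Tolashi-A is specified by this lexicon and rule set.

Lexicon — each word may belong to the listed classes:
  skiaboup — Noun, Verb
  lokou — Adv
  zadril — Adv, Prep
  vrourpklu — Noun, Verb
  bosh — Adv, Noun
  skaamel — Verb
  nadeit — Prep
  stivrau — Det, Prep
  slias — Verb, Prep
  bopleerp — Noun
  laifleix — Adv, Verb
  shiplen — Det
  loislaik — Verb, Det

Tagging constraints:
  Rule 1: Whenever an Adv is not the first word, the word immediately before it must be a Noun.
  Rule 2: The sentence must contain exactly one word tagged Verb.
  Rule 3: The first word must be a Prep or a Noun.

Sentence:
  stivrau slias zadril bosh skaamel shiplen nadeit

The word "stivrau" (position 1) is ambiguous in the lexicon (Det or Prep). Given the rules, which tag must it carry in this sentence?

Prep

Candidates per position — 1:stivrau {Det,Prep}; 2:slias {Verb,Prep}; 3:zadril {Adv,Prep}; 4:bosh {Adv,Noun}; 5:skaamel {Verb}; 6:shiplen {Det}; 7:nadeit {Prep}.
Word 1 cannot be Det — rule 3 would then fail for every completion. It is Prep.
Word 2 cannot be Verb — rule 2 would then fail for every completion. It is Prep.
Word 3 cannot be Adv — rule 1 would then fail for every completion. It is Prep.
Word 4 cannot be Adv — rule 1 would then fail for every completion. It is Noun.
So the tagging must be: Prep Prep Prep Noun Verb Det Prep.
Check: rule 1 ✓; rule 2 ✓; rule 3 ✓.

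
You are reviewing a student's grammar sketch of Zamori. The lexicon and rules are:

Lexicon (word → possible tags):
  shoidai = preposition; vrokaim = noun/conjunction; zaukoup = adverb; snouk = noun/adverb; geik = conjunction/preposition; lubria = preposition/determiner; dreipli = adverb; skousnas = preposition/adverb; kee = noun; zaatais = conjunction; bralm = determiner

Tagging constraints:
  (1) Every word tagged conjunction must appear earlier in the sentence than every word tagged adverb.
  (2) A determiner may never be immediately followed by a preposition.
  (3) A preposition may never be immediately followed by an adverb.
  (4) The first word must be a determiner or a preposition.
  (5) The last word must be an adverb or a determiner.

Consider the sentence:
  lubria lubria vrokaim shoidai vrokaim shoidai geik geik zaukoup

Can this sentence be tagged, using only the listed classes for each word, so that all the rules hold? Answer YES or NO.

Candidates per position — 1:lubria {preposition,determiner}; 2:lubria {preposition,determiner}; 3:vrokaim {noun,conjunction}; 4:shoidai {preposition}; 5:vrokaim {noun,conjunction}; 6:shoidai {preposition}; 7:geik {conjunction,preposition}; 8:geik {conjunction,preposition}; 9:zaukoup {adverb}.
One satisfying assignment: preposition determiner conjunction preposition noun preposition preposition conjunction adverb.
Checking: rule 1 ok; rule 2 ok; rule 3 ok; rule 4 ok; rule 5 ok.

YES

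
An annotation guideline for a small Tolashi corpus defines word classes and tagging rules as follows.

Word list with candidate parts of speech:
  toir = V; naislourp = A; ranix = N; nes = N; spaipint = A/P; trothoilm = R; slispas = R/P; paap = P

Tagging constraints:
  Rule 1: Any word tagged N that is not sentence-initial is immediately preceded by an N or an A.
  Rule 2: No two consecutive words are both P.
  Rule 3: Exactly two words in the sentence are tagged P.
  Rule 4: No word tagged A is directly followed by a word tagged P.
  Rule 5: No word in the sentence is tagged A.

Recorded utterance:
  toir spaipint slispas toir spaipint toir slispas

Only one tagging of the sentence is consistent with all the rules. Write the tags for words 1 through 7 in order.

V P R V P V R

Candidates per position — 1:toir {V}; 2:spaipint {A,P}; 3:slispas {R,P}; 4:toir {V}; 5:spaipint {A,P}; 6:toir {V}; 7:slispas {R,P}.
Word 2 cannot be A — rule 5 would then fail for every completion. It is P.
Word 3 cannot be P — rule 2 would then fail for every completion. It is R.
Word 5 cannot be A — rule 5 would then fail for every completion. It is P.
Word 7 cannot be P — rule 3 would then fail for every completion. It is R.
The unique satisfying tagging is: V P R V P V R.
Check: rule 1 ok; rule 2 ok; rule 3 ok; rule 4 ok; rule 5 ok.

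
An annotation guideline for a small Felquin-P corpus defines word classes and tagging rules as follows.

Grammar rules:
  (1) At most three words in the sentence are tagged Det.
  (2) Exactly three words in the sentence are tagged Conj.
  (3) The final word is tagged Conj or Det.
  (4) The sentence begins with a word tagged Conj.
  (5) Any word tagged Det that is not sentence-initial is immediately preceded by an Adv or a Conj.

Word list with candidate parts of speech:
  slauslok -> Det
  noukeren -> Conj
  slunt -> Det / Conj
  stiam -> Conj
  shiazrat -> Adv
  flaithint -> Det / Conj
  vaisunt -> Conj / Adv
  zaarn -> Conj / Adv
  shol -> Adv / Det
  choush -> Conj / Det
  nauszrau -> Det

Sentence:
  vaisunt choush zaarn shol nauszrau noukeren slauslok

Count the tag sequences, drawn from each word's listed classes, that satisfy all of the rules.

Candidates per position — 1:vaisunt {Conj,Adv}; 2:choush {Conj,Det}; 3:zaarn {Conj,Adv}; 4:shol {Adv,Det}; 5:nauszrau {Det}; 6:noukeren {Conj}; 7:slauslok {Det}.
There are 16 candidate sequences in total.
The sequences that satisfy every rule: Conj Conj Adv Adv Det Conj Det; Conj Det Conj Adv Det Conj Det.
Count = 2.

2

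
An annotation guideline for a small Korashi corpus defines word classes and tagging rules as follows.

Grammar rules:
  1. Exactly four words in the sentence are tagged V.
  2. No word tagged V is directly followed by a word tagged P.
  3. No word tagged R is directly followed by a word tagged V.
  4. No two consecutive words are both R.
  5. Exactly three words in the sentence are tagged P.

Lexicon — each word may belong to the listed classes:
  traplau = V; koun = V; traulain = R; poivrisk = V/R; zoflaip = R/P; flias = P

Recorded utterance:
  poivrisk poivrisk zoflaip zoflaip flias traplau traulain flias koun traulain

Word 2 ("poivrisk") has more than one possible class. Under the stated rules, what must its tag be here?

V

Candidates per position — 1:poivrisk {V,R}; 2:poivrisk {V,R}; 3:zoflaip {R,P}; 4:zoflaip {R,P}; 5:flias {P}; 6:traplau {V}; 7:traulain {R}; 8:flias {P}; 9:koun {V}; 10:traulain {R}.
Position 1: tagging it R would leave rule 1 unsatisfiable, so it must be V.
Position 2: tagging it R would leave rule 1 unsatisfiable, so it must be V.
Position 3: tagging it P would leave rule 2 unsatisfiable, so it must be R.
Position 4: tagging it R would leave rule 4 unsatisfiable, so it must be P.
That leaves exactly one tagging: V V R P P V R P V R.
Checking: rule 1 satisfied; rule 2 satisfied; rule 3 satisfied; rule 4 satisfied; rule 5 satisfied.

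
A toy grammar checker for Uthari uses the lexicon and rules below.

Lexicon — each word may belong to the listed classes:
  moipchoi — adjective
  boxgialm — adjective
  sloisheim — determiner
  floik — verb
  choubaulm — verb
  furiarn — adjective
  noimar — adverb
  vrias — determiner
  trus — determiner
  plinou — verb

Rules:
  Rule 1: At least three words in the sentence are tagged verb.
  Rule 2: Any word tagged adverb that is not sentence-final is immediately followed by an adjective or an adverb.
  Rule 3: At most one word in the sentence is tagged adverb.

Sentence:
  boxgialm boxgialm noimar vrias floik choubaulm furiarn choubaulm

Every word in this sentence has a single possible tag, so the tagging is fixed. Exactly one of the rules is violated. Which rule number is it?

Fixed tagging: adjective adjective adverb determiner verb verb adjective verb.
Rule check: R1 ok, R2 fails, R3 ok.
Only rule 2 fails.

2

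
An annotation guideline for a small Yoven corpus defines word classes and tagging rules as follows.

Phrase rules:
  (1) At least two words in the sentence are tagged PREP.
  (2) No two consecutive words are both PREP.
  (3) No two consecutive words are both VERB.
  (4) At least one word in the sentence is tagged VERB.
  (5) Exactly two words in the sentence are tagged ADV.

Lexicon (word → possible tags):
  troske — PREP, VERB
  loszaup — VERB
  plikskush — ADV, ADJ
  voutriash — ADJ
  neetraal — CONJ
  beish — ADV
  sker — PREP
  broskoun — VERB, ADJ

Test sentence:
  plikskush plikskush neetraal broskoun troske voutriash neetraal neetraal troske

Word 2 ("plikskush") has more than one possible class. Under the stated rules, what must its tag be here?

ADV

Candidates per position — 1:plikskush {ADV,ADJ}; 2:plikskush {ADV,ADJ}; 3:neetraal {CONJ}; 4:broskoun {VERB,ADJ}; 5:troske {PREP,VERB}; 6:voutriash {ADJ}; 7:neetraal {CONJ}; 8:neetraal {CONJ}; 9:troske {PREP,VERB}.
At position 1, choosing ADJ makes rule 5 impossible to satisfy; hence ADV.
At position 2, choosing ADJ makes rule 5 impossible to satisfy; hence ADV.
At position 5, choosing VERB makes rule 1 impossible to satisfy; hence PREP.
At position 9, choosing VERB makes rule 1 impossible to satisfy; hence PREP.
At position 4, choosing ADJ makes rule 4 impossible to satisfy; hence VERB.
The unique satisfying tagging is: ADV ADV CONJ VERB PREP ADJ CONJ CONJ PREP.
Checking: rule 1 ok; rule 2 ok; rule 3 ok; rule 4 ok; rule 5 ok.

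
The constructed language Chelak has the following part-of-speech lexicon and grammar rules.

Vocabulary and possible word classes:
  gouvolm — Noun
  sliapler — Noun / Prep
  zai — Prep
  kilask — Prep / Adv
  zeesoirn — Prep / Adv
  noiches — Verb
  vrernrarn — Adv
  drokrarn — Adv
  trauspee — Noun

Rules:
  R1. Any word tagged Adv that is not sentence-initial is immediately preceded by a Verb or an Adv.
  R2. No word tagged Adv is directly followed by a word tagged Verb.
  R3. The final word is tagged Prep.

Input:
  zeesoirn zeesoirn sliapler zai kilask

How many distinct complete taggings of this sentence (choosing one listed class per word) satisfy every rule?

Candidates per position — 1:zeesoirn {Prep,Adv}; 2:zeesoirn {Prep,Adv}; 3:sliapler {Noun,Prep}; 4:zai {Prep}; 5:kilask {Prep,Adv}.
There are 16 candidate sequences in total.
Checking each against the rules leaves 6 sequences.
Count = 6.

6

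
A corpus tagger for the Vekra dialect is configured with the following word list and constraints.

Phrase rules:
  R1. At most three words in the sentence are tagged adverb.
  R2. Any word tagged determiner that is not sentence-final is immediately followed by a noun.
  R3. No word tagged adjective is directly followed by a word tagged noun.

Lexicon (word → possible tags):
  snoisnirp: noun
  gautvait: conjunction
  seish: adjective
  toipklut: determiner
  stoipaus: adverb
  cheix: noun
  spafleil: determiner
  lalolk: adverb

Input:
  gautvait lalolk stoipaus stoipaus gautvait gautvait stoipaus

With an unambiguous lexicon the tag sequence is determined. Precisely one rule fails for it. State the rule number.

Fixed tagging: conjunction adverb adverb adverb conjunction conjunction adverb.
Applying the rules: R1 fails, R2 ok, R3 ok.
Only rule 1 fails.

1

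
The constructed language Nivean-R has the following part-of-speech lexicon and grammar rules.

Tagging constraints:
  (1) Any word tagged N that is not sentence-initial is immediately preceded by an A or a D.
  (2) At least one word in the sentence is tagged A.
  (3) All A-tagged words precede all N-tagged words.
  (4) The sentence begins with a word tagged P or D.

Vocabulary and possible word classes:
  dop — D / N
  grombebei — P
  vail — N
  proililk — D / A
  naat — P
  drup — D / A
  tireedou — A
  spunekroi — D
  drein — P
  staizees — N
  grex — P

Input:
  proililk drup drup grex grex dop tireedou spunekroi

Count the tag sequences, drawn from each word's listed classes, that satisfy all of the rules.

Candidates per position — 1:proililk {D,A}; 2:drup {D,A}; 3:drup {D,A}; 4:grex {P}; 5:grex {P}; 6:dop {D,N}; 7:tireedou {A}; 8:spunekroi {D}.
There are 16 candidate sequences in total.
The sequences that satisfy every rule: D D D P P D A D; D D A P P D A D; D A D P P D A D; D A A P P D A D.
Count = 4.

4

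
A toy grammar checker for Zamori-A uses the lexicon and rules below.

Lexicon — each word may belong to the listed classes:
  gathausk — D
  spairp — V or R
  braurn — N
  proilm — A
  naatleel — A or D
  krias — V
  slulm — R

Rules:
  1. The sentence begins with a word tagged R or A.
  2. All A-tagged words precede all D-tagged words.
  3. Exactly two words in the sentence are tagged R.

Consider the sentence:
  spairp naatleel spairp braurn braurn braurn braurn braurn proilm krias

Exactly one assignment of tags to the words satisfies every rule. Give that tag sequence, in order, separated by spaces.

R A R N N N N N A V

Candidates per position — 1:spairp {V,R}; 2:naatleel {A,D}; 3:spairp {V,R}; 4:braurn {N}; 5:braurn {N}; 6:braurn {N}; 7:braurn {N}; 8:braurn {N}; 9:proilm {A}; 10:krias {V}.
At position 1, choosing V makes rule 1 impossible to satisfy; hence R.
At position 2, choosing D makes rule 2 impossible to satisfy; hence A.
At position 3, choosing V makes rule 3 impossible to satisfy; hence R.
So the tagging must be: R A R N N N N N A V.
Check: rule 1 ✓; rule 2 ✓; rule 3 ✓.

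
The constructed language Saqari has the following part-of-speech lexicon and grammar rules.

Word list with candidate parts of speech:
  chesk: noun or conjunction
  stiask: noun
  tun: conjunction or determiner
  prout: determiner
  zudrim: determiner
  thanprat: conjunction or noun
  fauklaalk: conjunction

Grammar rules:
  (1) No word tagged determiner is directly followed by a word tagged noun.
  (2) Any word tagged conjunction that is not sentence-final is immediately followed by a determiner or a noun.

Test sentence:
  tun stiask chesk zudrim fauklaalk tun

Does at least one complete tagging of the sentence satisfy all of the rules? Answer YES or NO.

YES

Candidates per position — 1:tun {conjunction,determiner}; 2:stiask {noun}; 3:chesk {noun,conjunction}; 4:zudrim {determiner}; 5:fauklaalk {conjunction}; 6:tun {conjunction,determiner}.
One satisfying assignment: conjunction noun noun determiner conjunction determiner.
Check: rule 1 holds; rule 2 holds.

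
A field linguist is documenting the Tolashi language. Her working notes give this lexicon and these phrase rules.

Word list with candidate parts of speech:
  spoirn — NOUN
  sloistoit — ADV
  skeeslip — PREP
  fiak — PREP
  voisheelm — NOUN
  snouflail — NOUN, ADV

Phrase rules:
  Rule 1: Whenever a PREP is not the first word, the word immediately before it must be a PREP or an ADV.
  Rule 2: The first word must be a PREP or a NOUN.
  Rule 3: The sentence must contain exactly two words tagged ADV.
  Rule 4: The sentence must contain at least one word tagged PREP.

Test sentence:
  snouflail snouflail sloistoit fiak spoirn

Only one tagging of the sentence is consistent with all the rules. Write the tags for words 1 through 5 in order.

Candidates per position — 1:snouflail {NOUN,ADV}; 2:snouflail {NOUN,ADV}; 3:sloistoit {ADV}; 4:fiak {PREP}; 5:spoirn {NOUN}.
At position 1, choosing ADV makes rule 2 impossible to satisfy; hence NOUN.
At position 2, choosing NOUN makes rule 3 impossible to satisfy; hence ADV.
The only consistent sequence is: NOUN ADV ADV PREP NOUN.
Rule-by-rule: rule 1 ✓; rule 2 ✓; rule 3 ✓; rule 4 ✓.

NOUN ADV ADV PREP NOUN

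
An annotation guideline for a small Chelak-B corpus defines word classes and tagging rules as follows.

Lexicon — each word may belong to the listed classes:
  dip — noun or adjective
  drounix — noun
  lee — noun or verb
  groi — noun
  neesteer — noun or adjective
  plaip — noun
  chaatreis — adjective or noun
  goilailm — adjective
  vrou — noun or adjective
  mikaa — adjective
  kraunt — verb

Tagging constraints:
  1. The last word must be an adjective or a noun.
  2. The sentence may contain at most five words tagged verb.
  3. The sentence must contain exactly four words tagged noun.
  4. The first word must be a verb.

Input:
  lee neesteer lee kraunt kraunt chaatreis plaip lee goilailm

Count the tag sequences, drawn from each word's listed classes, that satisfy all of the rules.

Candidates per position — 1:lee {noun,verb}; 2:neesteer {noun,adjective}; 3:lee {noun,verb}; 4:kraunt {verb}; 5:kraunt {verb}; 6:chaatreis {adjective,noun}; 7:plaip {noun}; 8:lee {noun,verb}; 9:goilailm {adjective}.
There are 32 candidate sequences in total.
The sequences that satisfy every rule: verb noun noun verb verb adjective noun noun adjective; verb noun noun verb verb noun noun verb adjective; verb noun verb verb verb noun noun noun adjective; verb adjective noun verb verb noun noun noun adjective.
Count = 4.

4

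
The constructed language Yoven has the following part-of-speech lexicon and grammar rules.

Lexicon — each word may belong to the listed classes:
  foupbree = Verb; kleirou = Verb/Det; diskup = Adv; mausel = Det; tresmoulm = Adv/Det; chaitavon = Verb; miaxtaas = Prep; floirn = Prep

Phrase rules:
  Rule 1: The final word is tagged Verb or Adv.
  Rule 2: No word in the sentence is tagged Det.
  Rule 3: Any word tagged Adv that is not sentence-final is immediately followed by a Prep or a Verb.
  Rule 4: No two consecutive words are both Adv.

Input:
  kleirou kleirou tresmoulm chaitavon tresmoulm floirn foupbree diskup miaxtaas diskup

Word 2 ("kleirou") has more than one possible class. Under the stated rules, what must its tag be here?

Verb

Candidates per position — 1:kleirou {Verb,Det}; 2:kleirou {Verb,Det}; 3:tresmoulm {Adv,Det}; 4:chaitavon {Verb}; 5:tresmoulm {Adv,Det}; 6:floirn {Prep}; 7:foupbree {Verb}; 8:diskup {Adv}; 9:miaxtaas {Prep}; 10:diskup {Adv}.
Position 1: tagging it Det would leave rule 2 unsatisfiable, so it must be Verb.
Position 2: tagging it Det would leave rule 2 unsatisfiable, so it must be Verb.
Position 3: tagging it Det would leave rule 2 unsatisfiable, so it must be Adv.
Position 5: tagging it Det would leave rule 2 unsatisfiable, so it must be Adv.
The unique satisfying tagging is: Verb Verb Adv Verb Adv Prep Verb Adv Prep Adv.
Checking: rule 1 satisfied; rule 2 satisfied; rule 3 satisfied; rule 4 satisfied.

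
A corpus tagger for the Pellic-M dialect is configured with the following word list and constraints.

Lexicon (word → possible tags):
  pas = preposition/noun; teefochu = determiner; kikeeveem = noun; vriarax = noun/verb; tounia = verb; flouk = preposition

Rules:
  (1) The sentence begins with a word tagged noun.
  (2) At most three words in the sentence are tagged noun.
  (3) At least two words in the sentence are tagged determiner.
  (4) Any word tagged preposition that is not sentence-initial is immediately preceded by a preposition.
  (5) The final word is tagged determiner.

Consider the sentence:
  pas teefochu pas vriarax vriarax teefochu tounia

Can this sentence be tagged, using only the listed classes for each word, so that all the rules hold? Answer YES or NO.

Candidates per position — 1:pas {preposition,noun}; 2:teefochu {determiner}; 3:pas {preposition,noun}; 4:vriarax {noun,verb}; 5:vriarax {noun,verb}; 6:teefochu {determiner}; 7:tounia {verb}.
Rule 5 cannot be satisfied by any choice of tags from the lexicon.
So there is no consistent tagging.

NO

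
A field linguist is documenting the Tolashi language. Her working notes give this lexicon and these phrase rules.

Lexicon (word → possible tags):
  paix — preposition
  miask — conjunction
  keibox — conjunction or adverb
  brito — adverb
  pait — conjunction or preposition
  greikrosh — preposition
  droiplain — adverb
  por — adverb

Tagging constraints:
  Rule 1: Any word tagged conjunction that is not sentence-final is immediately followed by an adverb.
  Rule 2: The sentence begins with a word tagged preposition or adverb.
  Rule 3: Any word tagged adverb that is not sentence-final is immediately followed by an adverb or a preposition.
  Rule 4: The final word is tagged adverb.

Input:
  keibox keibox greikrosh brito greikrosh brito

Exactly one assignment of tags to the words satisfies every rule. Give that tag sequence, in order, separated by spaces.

Candidates per position — 1:keibox {conjunction,adverb}; 2:keibox {conjunction,adverb}; 3:greikrosh {preposition}; 4:brito {adverb}; 5:greikrosh {preposition}; 6:brito {adverb}.
Position 1: conjunction is ruled out by rule 2; that leaves adverb.
Position 2: conjunction is ruled out by rule 1; that leaves adverb.
The only consistent sequence is: adverb adverb preposition adverb preposition adverb.
Verifying each rule — rule 1 ok; rule 2 ok; rule 3 ok; rule 4 ok.

adverb adverb preposition adverb preposition adverb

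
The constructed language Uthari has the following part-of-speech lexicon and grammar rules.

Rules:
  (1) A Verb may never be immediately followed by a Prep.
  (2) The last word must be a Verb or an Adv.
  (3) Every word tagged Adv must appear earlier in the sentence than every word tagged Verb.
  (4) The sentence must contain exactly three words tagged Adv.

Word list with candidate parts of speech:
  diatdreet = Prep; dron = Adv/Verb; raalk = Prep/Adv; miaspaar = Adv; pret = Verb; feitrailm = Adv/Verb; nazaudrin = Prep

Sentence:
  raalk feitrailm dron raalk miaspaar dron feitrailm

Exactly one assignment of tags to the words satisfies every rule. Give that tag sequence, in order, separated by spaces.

Prep Adv Adv Prep Adv Verb Verb

Candidates per position — 1:raalk {Prep,Adv}; 2:feitrailm {Adv,Verb}; 3:dron {Adv,Verb}; 4:raalk {Prep,Adv}; 5:miaspaar {Adv}; 6:dron {Adv,Verb}; 7:feitrailm {Adv,Verb}.
Word 2 cannot be Verb — rule 3 would then fail for every completion. It is Adv.
Word 3 cannot be Verb — rule 3 would then fail for every completion. It is Adv.
Word 4 cannot be Adv — rule 4 would then fail for every completion. It is Prep.
Word 6 cannot be Adv — rule 4 would then fail for every completion. It is Verb.
Word 7 cannot be Adv — rule 3 would then fail for every completion. It is Verb.
Word 1 cannot be Adv — rule 4 would then fail for every completion. It is Prep.
The unique satisfying tagging is: Prep Adv Adv Prep Adv Verb Verb.
Check: rule 1 ✓; rule 2 ✓; rule 3 ✓; rule 4 ✓.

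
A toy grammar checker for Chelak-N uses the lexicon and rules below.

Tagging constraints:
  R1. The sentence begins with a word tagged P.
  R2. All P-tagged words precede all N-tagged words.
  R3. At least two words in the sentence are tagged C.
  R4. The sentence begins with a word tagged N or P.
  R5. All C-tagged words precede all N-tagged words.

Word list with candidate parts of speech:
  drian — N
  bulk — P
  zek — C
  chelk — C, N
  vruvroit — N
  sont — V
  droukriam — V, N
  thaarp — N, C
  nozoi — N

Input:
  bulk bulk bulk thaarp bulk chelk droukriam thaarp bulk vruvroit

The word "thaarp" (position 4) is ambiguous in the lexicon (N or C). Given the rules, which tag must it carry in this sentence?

C

Candidates per position — 1:bulk {P}; 2:bulk {P}; 3:bulk {P}; 4:thaarp {N,C}; 5:bulk {P}; 6:chelk {C,N}; 7:droukriam {V,N}; 8:thaarp {N,C}; 9:bulk {P}; 10:vruvroit {N}.
Position 4: N is ruled out by rule 2; that leaves C.
Position 6: N is ruled out by rule 2; that leaves C.
Position 7: N is ruled out by rule 2; that leaves V.
Position 8: N is ruled out by rule 2; that leaves C.
That leaves exactly one tagging: P P P C P C V C P N.
Check: rule 1 ✓; rule 2 ✓; rule 3 ✓; rule 4 ✓; rule 5 ✓.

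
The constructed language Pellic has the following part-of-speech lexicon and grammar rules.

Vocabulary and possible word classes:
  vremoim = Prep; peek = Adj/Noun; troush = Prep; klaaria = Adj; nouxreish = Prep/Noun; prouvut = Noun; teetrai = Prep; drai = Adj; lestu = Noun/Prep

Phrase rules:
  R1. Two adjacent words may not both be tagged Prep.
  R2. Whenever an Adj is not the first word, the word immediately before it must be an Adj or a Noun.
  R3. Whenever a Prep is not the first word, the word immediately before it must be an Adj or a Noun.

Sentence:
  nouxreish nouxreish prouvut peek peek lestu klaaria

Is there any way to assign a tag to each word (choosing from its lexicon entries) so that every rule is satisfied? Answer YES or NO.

Candidates per position — 1:nouxreish {Prep,Noun}; 2:nouxreish {Prep,Noun}; 3:prouvut {Noun}; 4:peek {Adj,Noun}; 5:peek {Adj,Noun}; 6:lestu {Noun,Prep}; 7:klaaria {Adj}.
One satisfying assignment: Noun Prep Noun Adj Noun Noun Adj.
Checking: rule 1 ✓; rule 2 ✓; rule 3 ✓.

YES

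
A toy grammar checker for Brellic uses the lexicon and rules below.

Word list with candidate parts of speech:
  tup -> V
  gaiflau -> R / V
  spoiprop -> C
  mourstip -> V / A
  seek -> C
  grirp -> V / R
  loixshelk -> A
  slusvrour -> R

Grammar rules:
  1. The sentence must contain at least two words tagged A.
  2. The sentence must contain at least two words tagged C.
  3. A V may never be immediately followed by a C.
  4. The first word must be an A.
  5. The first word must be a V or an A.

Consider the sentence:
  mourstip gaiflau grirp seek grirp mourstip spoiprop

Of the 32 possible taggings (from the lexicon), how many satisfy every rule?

Candidates per position — 1:mourstip {V,A}; 2:gaiflau {R,V}; 3:grirp {V,R}; 4:seek {C}; 5:grirp {V,R}; 6:mourstip {V,A}; 7:spoiprop {C}.
There are 32 candidate sequences in total.
The sequences that satisfy every rule: A R R C V A C; A R R C R A C; A V R C V A C; A V R C R A C.
Count = 4.

4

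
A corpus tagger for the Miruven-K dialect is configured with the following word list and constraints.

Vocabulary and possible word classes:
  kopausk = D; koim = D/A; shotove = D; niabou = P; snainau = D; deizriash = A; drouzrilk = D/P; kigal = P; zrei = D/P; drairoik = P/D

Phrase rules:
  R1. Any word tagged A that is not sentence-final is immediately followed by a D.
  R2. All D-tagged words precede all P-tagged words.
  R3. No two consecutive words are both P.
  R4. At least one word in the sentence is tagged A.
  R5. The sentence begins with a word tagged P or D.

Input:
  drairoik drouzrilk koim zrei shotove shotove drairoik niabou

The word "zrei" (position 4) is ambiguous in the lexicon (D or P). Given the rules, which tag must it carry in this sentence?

Candidates per position — 1:drairoik {P,D}; 2:drouzrilk {D,P}; 3:koim {D,A}; 4:zrei {D,P}; 5:shotove {D}; 6:shotove {D}; 7:drairoik {P,D}; 8:niabou {P}.
Position 1: tagging it P would leave rule 2 unsatisfiable, so it must be D.
Position 2: tagging it P would leave rule 2 unsatisfiable, so it must be D.
Position 3: tagging it D would leave rule 4 unsatisfiable, so it must be A.
Position 4: tagging it P would leave rule 1 unsatisfiable, so it must be D.
Position 7: tagging it P would leave rule 3 unsatisfiable, so it must be D.
That leaves exactly one tagging: D D A D D D D P.
Rule-by-rule: rule 1 holds; rule 2 holds; rule 3 holds; rule 4 holds; rule 5 holds.

D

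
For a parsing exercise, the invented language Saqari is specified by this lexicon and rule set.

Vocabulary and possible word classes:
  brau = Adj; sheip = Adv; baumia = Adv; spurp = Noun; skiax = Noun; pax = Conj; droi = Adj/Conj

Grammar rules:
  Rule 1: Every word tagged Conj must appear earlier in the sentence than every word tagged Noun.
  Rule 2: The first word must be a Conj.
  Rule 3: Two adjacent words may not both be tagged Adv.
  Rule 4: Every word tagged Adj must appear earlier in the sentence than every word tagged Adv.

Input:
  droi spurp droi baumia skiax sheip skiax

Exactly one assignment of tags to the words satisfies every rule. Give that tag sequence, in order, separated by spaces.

Candidates per position — 1:droi {Adj,Conj}; 2:spurp {Noun}; 3:droi {Adj,Conj}; 4:baumia {Adv}; 5:skiax {Noun}; 6:sheip {Adv}; 7:skiax {Noun}.
Position 1: tagging it Adj would leave rule 2 unsatisfiable, so it must be Conj.
Position 3: tagging it Conj would leave rule 1 unsatisfiable, so it must be Adj.
So the tagging must be: Conj Noun Adj Adv Noun Adv Noun.
Check: rule 1 satisfied; rule 2 satisfied; rule 3 satisfied; rule 4 satisfied.

Conj Noun Adj Adv Noun Adv Noun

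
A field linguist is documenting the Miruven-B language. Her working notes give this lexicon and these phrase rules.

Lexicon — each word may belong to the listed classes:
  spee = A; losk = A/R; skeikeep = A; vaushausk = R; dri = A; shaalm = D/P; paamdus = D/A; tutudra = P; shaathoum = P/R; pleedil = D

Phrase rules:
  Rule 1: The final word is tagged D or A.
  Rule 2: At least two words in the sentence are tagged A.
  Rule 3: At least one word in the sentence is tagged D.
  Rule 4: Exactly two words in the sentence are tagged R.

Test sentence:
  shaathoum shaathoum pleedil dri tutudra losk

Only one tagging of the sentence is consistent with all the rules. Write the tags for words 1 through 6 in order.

R R D A P A

Candidates per position — 1:shaathoum {P,R}; 2:shaathoum {P,R}; 3:pleedil {D}; 4:dri {A}; 5:tutudra {P}; 6:losk {A,R}.
If word 6 were R, no tagging could satisfy rule 1; so word 6 is A.
If word 1 were P, no tagging could satisfy rule 4; so word 1 is R.
If word 2 were P, no tagging could satisfy rule 4; so word 2 is R.
So the tagging must be: R R D A P A.
Verifying each rule — rule 1 ✓; rule 2 ✓; rule 3 ✓; rule 4 ✓.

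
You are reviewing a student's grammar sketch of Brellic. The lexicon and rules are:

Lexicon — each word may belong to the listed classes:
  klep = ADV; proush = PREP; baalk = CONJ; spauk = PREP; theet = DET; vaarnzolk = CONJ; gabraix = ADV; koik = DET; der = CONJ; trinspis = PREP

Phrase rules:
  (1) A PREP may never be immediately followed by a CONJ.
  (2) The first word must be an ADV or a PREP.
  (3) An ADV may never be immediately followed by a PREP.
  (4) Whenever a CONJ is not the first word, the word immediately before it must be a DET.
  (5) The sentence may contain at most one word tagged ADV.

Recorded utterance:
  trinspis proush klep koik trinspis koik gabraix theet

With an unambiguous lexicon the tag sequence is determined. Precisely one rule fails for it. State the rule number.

5

Fixed tagging: PREP PREP ADV DET PREP DET ADV DET.
Checking each rule: R1 ✓, R2 ✓, R3 ✓, R4 ✓, R5 ✗.
Only rule 5 fails.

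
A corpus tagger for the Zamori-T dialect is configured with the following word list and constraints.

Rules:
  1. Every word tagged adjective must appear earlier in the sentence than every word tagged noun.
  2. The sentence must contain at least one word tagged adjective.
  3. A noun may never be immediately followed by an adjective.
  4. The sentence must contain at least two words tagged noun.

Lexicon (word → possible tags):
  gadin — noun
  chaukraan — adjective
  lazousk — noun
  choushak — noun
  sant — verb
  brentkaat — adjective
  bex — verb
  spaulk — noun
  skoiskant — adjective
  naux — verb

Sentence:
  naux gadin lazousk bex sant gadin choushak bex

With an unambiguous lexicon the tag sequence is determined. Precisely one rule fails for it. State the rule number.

2

Fixed tagging: verb noun noun verb verb noun noun verb.
Rule check: R1 pass, R2 fail, R3 pass, R4 pass.
Only rule 2 fails.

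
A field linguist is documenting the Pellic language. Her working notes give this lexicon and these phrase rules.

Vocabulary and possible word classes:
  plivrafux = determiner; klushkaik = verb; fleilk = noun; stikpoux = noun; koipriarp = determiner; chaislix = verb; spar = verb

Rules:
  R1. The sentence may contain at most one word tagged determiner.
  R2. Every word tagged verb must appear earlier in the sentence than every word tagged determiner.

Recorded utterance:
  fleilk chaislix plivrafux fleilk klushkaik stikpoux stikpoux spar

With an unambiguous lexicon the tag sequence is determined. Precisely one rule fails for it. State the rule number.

2

Fixed tagging: noun verb determiner noun verb noun noun verb.
Checking each rule: R1 holds, R2 violated.
Only rule 2 fails.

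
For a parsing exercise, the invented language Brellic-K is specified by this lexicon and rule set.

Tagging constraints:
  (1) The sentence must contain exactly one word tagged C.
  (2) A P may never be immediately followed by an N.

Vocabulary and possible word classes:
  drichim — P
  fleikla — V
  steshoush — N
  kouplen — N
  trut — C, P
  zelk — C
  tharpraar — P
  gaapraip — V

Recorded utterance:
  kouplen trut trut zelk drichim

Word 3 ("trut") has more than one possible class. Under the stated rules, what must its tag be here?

P

Candidates per position — 1:kouplen {N}; 2:trut {C,P}; 3:trut {C,P}; 4:zelk {C}; 5:drichim {P}.
At position 2, choosing C makes rule 1 impossible to satisfy; hence P.
At position 3, choosing C makes rule 1 impossible to satisfy; hence P.
The only consistent sequence is: N P P C P.
Checking: rule 1 ok; rule 2 ok.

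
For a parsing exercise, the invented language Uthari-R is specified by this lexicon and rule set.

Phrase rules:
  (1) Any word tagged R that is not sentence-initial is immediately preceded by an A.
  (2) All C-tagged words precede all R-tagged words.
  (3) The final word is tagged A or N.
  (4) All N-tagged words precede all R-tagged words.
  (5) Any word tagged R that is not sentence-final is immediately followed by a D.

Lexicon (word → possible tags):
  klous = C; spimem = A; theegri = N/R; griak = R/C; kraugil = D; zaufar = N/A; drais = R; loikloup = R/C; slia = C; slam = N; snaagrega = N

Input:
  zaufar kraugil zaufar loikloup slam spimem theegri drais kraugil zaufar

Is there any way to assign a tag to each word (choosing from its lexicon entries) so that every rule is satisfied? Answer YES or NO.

Candidates per position — 1:zaufar {N,A}; 2:kraugil {D}; 3:zaufar {N,A}; 4:loikloup {R,C}; 5:slam {N}; 6:spimem {A}; 7:theegri {N,R}; 8:drais {R}; 9:kraugil {D}; 10:zaufar {N,A}.
Rule 1 cannot be satisfied by any choice of tags from the lexicon.
So there is no consistent tagging.

NO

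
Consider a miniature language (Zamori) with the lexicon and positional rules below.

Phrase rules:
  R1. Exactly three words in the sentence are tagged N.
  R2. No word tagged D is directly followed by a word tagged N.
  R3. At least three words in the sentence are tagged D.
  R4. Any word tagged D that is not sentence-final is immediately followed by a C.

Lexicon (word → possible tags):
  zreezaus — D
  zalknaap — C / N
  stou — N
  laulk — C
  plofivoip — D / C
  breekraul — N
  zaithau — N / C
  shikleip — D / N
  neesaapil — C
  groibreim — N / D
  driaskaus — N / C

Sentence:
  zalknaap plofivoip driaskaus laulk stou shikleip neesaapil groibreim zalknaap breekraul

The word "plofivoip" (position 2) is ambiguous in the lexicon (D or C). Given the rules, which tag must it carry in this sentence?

D

Candidates per position — 1:zalknaap {C,N}; 2:plofivoip {D,C}; 3:driaskaus {N,C}; 4:laulk {C}; 5:stou {N}; 6:shikleip {D,N}; 7:neesaapil {C}; 8:groibreim {N,D}; 9:zalknaap {C,N}; 10:breekraul {N}.
Position 2: C is ruled out by rule 3; that leaves D.
Position 3: N is ruled out by rule 2; that leaves C.
Position 6: N is ruled out by rule 3; that leaves D.
Position 8: N is ruled out by rule 3; that leaves D.
Position 9: N is ruled out by rule 2; that leaves C.
Position 1: C is ruled out by rule 1; that leaves N.
So the tagging must be: N D C C N D C D C N.
Checking: rule 1 ok; rule 2 ok; rule 3 ok; rule 4 ok.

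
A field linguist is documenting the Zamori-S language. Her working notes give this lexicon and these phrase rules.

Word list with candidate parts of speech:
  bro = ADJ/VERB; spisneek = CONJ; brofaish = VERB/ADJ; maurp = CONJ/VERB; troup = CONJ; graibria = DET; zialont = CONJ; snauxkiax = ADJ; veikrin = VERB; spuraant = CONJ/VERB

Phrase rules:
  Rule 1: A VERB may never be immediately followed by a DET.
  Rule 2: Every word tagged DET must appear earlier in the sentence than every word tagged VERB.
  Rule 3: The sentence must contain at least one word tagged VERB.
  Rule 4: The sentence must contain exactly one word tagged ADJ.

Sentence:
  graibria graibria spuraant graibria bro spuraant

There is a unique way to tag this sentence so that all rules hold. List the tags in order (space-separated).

DET DET CONJ DET ADJ VERB

Candidates per position — 1:graibria {DET}; 2:graibria {DET}; 3:spuraant {CONJ,VERB}; 4:graibria {DET}; 5:bro {ADJ,VERB}; 6:spuraant {CONJ,VERB}.
At position 3, choosing VERB makes rule 1 impossible to satisfy; hence CONJ.
At position 5, choosing VERB makes rule 4 impossible to satisfy; hence ADJ.
At position 6, choosing CONJ makes rule 3 impossible to satisfy; hence VERB.
The unique satisfying tagging is: DET DET CONJ DET ADJ VERB.
Check: rule 1 holds; rule 2 holds; rule 3 holds; rule 4 holds.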